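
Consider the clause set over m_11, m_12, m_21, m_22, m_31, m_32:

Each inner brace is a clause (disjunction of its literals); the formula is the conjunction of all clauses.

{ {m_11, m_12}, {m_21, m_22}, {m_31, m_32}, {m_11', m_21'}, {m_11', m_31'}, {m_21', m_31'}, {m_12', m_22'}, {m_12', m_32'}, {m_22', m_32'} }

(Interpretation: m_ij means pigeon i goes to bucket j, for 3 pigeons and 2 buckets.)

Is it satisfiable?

No

Case m_11 = 1:
(m_21') alone gives m_21 = 0.
(m_22) alone gives m_22 = 1.
(m_31') alone gives m_31 = 0.
(m_32) alone gives m_32 = 1.
That conflicts with the unit clause (m_32').
Backtrack on m_11: now try m_11 = 0.
(m_12) alone gives m_12 = 1.
(m_22') alone gives m_22 = 0.
(m_21) alone gives m_21 = 1.
(m_31') alone gives m_31 = 0.
(m_32) alone gives m_32 = 1.
That conflicts with the unit clause (m_32').
Neither m_11 = 1 nor m_11 = 0 works.
No assignment satisfies every clause.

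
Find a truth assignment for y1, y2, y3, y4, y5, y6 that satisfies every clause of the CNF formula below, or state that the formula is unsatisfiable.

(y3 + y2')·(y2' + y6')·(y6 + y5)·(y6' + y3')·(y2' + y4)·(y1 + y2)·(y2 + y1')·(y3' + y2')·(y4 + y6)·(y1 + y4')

Branch on y3: set y3 = 1.
From the singleton clause (y6'), y6 = 0.
From the singleton clause (y5), y5 = 1.
From the singleton clause (y2'), y2 = 0.
From the singleton clause (y1), y1 = 1.
But (y1') is also a unit clause — contradiction.
Undo y3 and try y3 = 0.
From the singleton clause (y2'), y2 = 0.
From the singleton clause (y1), y1 = 1.
But (y1') is also a unit clause — contradiction.
Either choice for y3 ends in contradiction.

UNSATISFIABLE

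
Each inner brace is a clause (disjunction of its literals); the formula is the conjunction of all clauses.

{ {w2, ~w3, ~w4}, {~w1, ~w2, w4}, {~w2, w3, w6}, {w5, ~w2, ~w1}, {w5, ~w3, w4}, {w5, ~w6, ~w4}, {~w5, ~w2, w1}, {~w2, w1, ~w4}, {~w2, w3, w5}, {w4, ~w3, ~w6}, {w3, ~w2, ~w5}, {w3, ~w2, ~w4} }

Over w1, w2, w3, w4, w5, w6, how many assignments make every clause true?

There are 2^6 = 64 truth assignments over (w1, w2, w3, w4, w5, w6).
Split on w2. With w2 = 1, the clauses containing w2 are satisfied and ~w2 drops from the rest; 2 of the 2^5 = 32 assignments to the other variables satisfy what remains.
With w2 = 0, by the same count on the reduced clause set, 16 assignments work.
(One model: w1=F, w2=F, w3=F, w4=F, w5=F, w6=F.)
Total: 2 + 16 = 18.

18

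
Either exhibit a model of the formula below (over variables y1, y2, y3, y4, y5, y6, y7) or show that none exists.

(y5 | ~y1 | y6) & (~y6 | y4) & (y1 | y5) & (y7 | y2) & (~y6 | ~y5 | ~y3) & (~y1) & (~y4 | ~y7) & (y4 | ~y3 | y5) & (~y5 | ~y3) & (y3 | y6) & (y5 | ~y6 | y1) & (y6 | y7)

y1: 0; y2: 1; y3: 0; y4: 1; y5: 1; y6: 1; y7: 0

The clause (~y1) is unit, so y1 = 0.
The clause (y5) is unit, so y5 = 1.
The clause (~y3) is unit, so y3 = 0.
The clause (y6) is unit, so y6 = 1.
The clause (y4) is unit, so y4 = 1.
The clause (~y7) is unit, so y7 = 0.
The clause (y2) is unit, so y2 = 1.
This assignment satisfies each clause.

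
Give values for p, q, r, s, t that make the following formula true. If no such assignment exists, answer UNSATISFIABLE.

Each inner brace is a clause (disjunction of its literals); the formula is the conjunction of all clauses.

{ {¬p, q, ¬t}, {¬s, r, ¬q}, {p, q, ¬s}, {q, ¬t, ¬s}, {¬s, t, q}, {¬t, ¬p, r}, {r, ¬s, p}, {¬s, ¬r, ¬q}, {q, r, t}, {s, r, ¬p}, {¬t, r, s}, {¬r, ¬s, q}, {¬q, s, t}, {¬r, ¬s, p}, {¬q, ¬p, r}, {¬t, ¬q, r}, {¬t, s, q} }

p: True; q: True; r: True; s: False; t: True

Branch on p: set p = True.
Branch on q: set q = True.
Unit clause (r) forces r = True.
Unit clause (¬s) forces s = False.
Unit clause (t) forces t = True.
This assignment satisfies each clause.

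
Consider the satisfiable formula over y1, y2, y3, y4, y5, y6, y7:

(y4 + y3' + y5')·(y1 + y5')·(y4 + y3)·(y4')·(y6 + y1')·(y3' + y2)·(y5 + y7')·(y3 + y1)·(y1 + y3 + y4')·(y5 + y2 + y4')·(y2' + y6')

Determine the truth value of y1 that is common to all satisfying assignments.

False

Suppose y1 = 1.
Unit clause (y4') forces y4 = 0.
Unit clause (y3) forces y3 = 1.
Unit clause (y5') forces y5 = 0.
Unit clause (y6) forces y6 = 1.
Unit clause (y2) forces y2 = 1.
That conflicts with the unit clause (y2').
So every satisfying assignment has y1 = False.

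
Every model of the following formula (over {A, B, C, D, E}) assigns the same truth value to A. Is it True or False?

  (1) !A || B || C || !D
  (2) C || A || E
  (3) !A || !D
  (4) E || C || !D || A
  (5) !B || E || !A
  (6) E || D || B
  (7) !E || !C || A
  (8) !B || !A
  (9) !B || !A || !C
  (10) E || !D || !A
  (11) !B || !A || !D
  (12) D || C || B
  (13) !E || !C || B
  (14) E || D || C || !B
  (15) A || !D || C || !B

False

Suppose A = true.
From the singleton clause (!D), D = false.
From the singleton clause (!B), B = false.
From the singleton clause (E), E = true.
From the singleton clause (C), C = true.
But (!C) is also a unit clause — contradiction.
So every satisfying assignment has A = False.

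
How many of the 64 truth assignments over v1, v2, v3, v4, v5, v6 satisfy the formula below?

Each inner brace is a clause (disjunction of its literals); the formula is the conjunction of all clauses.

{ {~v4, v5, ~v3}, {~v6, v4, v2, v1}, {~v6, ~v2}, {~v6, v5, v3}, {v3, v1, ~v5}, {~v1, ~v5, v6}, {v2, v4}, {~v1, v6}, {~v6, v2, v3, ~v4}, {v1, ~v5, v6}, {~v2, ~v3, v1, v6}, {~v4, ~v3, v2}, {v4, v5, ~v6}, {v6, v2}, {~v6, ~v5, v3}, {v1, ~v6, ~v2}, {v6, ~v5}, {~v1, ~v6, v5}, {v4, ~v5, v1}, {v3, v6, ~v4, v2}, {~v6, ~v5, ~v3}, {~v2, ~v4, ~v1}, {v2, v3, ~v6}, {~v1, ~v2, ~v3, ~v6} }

2

There are 2^6 = 64 truth assignments over (v1, v2, v3, v4, v5, v6).
Split on v3. With v3 = 1, the clauses containing v3 are satisfied and ~v3 drops from the rest; 0 of the 2^5 = 32 assignments to the other variables satisfy what remains.
With v3 = 0, by the same count on the reduced clause set, 2 assignments work.
Total: 0 + 2 = 2.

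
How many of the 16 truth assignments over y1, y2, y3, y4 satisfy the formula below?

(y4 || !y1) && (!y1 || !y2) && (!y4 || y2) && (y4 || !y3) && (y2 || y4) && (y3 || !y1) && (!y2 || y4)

2

There are 2^4 = 16 truth assignments over (y1, y2, y3, y4).
Check each against the 7 clauses (columns in the order y1, y2, y3, y4):
  F F F F  ✗ fails (y2 || y4)
  F F F T  ✗ fails (!y4 || y2)
  F F T F  ✗ fails (y4 || !y3)
  F F T T  ✗ fails (!y4 || y2)
  F T F F  ✗ fails (!y2 || y4)
  F T F T  ✓ satisfies all
  F T T F  ✗ fails (y4 || !y3)
  F T T T  ✓ satisfies all
  T F F F  ✗ fails (y4 || !y1)
  T F F T  ✗ fails (!y4 || y2)
  T F T F  ✗ fails (y4 || !y1)
  T F T T  ✗ fails (!y4 || y2)
  T T F F  ✗ fails (y4 || !y1)
  T T F T  ✗ fails (!y1 || !y2)
  T T T F  ✗ fails (y4 || !y1)
  T T T T  ✗ fails (!y1 || !y2)
2 of the 16 rows are models.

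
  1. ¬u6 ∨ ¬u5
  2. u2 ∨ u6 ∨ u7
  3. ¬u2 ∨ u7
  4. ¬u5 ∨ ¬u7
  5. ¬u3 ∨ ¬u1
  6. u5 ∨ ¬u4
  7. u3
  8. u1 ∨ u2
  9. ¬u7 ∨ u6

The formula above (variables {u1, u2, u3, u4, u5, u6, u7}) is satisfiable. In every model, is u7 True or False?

Suppose u7 = False.
Unit clause (¬u2) forces u2 = False.
Unit clause (u6) forces u6 = True.
Unit clause (¬u5) forces u5 = False.
Unit clause (¬u4) forces u4 = False.
Unit clause (u3) forces u3 = True.
Unit clause (¬u1) forces u1 = False.
That conflicts with the unit clause (u1).
So every satisfying assignment has u7 = True.

True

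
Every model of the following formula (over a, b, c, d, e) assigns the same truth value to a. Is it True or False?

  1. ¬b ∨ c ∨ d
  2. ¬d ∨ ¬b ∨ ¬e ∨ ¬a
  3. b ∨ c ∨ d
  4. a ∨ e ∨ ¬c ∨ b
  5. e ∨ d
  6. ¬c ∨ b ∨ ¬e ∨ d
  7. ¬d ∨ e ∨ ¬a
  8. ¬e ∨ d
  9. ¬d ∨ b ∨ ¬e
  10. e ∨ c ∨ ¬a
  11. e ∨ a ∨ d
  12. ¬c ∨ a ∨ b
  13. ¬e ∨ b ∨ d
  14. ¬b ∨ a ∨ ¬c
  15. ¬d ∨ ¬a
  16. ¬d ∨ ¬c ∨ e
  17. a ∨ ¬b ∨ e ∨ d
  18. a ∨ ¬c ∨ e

False

Suppose a = True.
The clause (¬d) is unit, so d = False.
The clause (e) is unit, so e = True.
But (¬e) is also a unit clause — contradiction.
So every satisfying assignment has a = False.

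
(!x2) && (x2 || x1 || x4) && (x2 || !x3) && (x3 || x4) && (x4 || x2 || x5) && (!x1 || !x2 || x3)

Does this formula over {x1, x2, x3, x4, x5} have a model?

Unit clause (!x2) forces x2 = false.
Unit clause (!x3) forces x3 = false.
Unit clause (x4) forces x4 = true.
All clauses hold; x1, x5 can take either value.
A satisfying assignment: x1=false; x2=false; x3=false; x4=true; x5=false.

Satisfiable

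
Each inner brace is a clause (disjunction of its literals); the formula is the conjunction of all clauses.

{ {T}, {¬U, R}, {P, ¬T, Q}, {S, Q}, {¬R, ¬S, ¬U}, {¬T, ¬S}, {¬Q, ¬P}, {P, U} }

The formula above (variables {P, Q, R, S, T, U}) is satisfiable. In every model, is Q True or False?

Suppose Q = False.
Unit clause (T) forces T = True.
Unit clause (P) forces P = True.
Unit clause (S) forces S = True.
That conflicts with the unit clause (¬S).
So every satisfying assignment has Q = True.

True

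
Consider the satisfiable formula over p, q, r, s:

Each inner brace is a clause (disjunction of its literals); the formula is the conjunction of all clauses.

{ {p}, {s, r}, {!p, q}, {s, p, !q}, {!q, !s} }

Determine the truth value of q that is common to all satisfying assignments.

Suppose q = false.
From the singleton clause (p), p = true.
That conflicts with the unit clause (!p).
So every satisfying assignment has q = True.

True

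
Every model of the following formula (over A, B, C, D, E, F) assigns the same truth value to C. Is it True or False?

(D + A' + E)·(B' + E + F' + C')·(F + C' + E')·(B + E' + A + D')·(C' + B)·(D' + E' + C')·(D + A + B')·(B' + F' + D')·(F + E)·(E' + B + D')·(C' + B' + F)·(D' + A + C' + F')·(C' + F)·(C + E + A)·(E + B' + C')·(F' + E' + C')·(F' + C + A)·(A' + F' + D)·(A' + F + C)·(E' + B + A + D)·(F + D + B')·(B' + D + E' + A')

False

Suppose C = 1.
From the singleton clause (B), B = 1.
From the singleton clause (F), F = 1.
From the singleton clause (E), E = 1.
But (E') is also a unit clause — contradiction.
So every satisfying assignment has C = False.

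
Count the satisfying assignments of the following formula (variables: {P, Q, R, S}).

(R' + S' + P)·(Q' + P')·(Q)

There are 2^4 = 16 truth assignments over (P, Q, R, S).
Check each against the 3 clauses (columns in the order P, Q, R, S):
  F F F F  ✗ fails (Q)
  F F F T  ✗ fails (Q)
  F F T F  ✗ fails (Q)
  F F T T  ✗ fails (R' + S' + P)
  F T F F  ✓ satisfies all
  F T F T  ✓ satisfies all
  F T T F  ✓ satisfies all
  F T T T  ✗ fails (R' + S' + P)
  T F F F  ✗ fails (Q)
  T F F T  ✗ fails (Q)
  T F T F  ✗ fails (Q)
  T F T T  ✗ fails (Q)
  T T F F  ✗ fails (Q' + P')
  T T F T  ✗ fails (Q' + P')
  T T T F  ✗ fails (Q' + P')
  T T T T  ✗ fails (Q' + P')
3 of the 16 rows are models.

3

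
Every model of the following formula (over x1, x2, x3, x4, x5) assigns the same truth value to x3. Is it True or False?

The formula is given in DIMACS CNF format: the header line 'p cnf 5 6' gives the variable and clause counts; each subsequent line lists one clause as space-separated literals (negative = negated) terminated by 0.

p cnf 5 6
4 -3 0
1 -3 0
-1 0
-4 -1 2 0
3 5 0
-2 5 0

Suppose x3 = True.
The clause (x4) is unit, so x4 = True.
The clause (x1) is unit, so x1 = True.
But (¬x1) is also a unit clause — contradiction.
So every satisfying assignment has x3 = False.

False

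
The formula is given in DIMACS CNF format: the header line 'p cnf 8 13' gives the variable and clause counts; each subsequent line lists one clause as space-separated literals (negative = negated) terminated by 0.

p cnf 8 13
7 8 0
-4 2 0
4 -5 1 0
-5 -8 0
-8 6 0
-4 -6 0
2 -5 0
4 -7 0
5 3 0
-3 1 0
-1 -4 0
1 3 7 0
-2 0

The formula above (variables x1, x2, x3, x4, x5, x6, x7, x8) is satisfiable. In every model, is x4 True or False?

Suppose x4 = True.
From the singleton clause (x2), x2 = True.
Now (¬x2) is unsatisfied and unit — conflict.
So every satisfying assignment has x4 = False.

False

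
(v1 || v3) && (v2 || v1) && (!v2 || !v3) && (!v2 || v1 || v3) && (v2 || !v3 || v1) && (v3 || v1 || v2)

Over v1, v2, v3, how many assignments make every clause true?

There are 2^3 = 8 truth assignments over (v1, v2, v3).
Split on v1. With v1 = true, the clauses containing v1 are satisfied and !v1 drops from the rest; 3 of the 2^2 = 4 assignments to the other variables satisfy what remains.
With v1 = false, by the same count on the reduced clause set, 0 assignments work.
(One model: v1=T, v2=F, v3=F.)
Total: 3 + 0 = 3.

3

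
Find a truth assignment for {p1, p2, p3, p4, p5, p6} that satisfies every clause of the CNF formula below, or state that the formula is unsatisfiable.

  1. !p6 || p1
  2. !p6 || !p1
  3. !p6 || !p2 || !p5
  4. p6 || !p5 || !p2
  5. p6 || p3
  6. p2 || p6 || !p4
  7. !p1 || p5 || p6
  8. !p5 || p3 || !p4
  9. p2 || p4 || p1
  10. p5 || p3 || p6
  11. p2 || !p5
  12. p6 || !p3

UNSATISFIABLE

Branch on p6: set p6 = false.
From the singleton clause (p3), p3 = true.
That conflicts with the unit clause (!p3).
Undo p6 and try p6 = true.
From the singleton clause (p1), p1 = true.
That conflicts with the unit clause (!p1).
Both values of p6 lead to a conflict.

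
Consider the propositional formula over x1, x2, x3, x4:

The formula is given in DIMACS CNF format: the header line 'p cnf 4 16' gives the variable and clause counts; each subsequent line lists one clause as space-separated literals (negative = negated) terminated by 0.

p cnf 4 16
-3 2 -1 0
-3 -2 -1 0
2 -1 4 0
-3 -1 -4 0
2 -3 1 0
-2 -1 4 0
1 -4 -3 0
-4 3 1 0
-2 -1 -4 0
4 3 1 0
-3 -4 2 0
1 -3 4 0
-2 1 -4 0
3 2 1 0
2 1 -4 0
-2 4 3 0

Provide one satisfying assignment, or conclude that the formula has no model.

Suppose x3 = False.
Suppose x4 = True.
From the singleton clause (x1), x1 = True.
From the singleton clause (¬x2), x2 = False.
All clauses are satisfied.

x1 ↦ True,  x2 ↦ False,  x3 ↦ False,  x4 ↦ True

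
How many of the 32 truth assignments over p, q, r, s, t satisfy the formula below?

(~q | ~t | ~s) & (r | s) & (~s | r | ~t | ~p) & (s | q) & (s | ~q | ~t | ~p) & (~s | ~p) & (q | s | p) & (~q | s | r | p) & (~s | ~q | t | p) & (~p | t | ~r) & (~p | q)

There are 2^5 = 32 truth assignments over (p, q, r, s, t).
Split on t. With t = 1, the clauses containing t are satisfied and ~t drops from the rest; 3 of the 2^4 = 16 assignments to the other variables satisfy what remains.
With t = 0, by the same count on the reduced clause set, 3 assignments work.
(One model: p=F, q=F, r=F, s=T, t=F.)
Total: 3 + 3 = 6.

6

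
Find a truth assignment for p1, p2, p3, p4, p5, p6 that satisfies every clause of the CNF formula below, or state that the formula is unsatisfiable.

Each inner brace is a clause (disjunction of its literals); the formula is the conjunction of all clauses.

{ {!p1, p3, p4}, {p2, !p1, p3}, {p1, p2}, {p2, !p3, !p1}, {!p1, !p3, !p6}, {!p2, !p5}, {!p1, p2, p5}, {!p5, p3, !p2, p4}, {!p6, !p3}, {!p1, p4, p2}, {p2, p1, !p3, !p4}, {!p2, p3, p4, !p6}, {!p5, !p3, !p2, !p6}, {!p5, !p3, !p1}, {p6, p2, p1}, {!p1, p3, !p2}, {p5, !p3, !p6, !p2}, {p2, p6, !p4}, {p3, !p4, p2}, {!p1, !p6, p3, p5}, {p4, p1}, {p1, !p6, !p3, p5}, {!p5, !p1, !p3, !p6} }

p1: true; p2: true; p3: true; p4: true; p5: false; p6: false

Suppose p1 = true.
Suppose p3 = true.
The clause (p2) is unit, so p2 = true.
The clause (!p6) is unit, so p6 = false.
The clause (!p5) is unit, so p5 = false.
Every clause is now satisfied; p4 is unconstrained.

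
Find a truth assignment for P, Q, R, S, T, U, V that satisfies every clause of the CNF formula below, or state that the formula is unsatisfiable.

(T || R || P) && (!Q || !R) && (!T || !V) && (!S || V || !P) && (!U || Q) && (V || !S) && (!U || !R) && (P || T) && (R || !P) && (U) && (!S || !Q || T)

From the singleton clause (U), U = true.
From the singleton clause (Q), Q = true.
From the singleton clause (!R), R = false.
From the singleton clause (!P), P = false.
From the singleton clause (T), T = true.
From the singleton clause (!V), V = false.
From the singleton clause (!S), S = false.
This assignment satisfies each clause.

P ↦ false,  Q ↦ true,  R ↦ false,  S ↦ false,  T ↦ true,  U ↦ true,  V ↦ false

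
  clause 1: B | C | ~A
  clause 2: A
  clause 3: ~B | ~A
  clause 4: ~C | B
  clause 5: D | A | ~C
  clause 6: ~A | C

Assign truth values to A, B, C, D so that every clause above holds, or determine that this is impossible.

UNSATISFIABLE

Unit clause (A) forces A = 1.
Unit clause (~B) forces B = 0.
Unit clause (C) forces C = 1.
But (~C) is also a unit clause — contradiction.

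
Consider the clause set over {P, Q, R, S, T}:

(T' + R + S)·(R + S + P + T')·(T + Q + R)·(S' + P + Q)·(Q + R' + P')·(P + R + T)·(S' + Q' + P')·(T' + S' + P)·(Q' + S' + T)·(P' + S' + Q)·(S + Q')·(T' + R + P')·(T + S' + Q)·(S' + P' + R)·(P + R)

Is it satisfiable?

Case S = 0:
(Q') alone gives Q = 0.
Case T = 1:
(R) alone gives R = 1.
(P') alone gives P = 0.
Every clause now holds.
A satisfying assignment: P ↦ 0,  Q ↦ 0,  R ↦ 1,  S ↦ 0,  T ↦ 1.

Yes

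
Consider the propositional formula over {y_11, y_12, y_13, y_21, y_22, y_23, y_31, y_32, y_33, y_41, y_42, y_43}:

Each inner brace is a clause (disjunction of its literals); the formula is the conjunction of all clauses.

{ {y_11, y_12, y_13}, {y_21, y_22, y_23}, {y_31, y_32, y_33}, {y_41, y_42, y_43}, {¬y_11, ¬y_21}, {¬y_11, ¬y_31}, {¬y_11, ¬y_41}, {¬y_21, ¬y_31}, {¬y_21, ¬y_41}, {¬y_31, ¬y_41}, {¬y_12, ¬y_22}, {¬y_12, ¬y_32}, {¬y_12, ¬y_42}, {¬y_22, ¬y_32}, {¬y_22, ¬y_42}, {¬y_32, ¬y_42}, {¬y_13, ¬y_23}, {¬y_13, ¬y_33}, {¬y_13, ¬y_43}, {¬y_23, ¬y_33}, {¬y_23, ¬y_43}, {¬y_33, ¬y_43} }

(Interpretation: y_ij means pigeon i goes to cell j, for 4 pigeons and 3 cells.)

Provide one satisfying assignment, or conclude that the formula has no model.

UNSATISFIABLE

Suppose y_11 = False.
Suppose y_12 = True.
From the singleton clause (¬y_22), y_22 = False.
From the singleton clause (¬y_32), y_32 = False.
From the singleton clause (¬y_42), y_42 = False.
Suppose y_21 = True.
From the singleton clause (¬y_31), y_31 = False.
From the singleton clause (y_33), y_33 = True.
From the singleton clause (¬y_41), y_41 = False.
From the singleton clause (y_43), y_43 = True.
That conflicts with the unit clause (¬y_43).
That branch fails; take y_21 = False instead.
From the singleton clause (y_23), y_23 = True.
From the singleton clause (¬y_13), y_13 = False.
From the singleton clause (¬y_33), y_33 = False.
From the singleton clause (y_31), y_31 = True.
From the singleton clause (¬y_41), y_41 = False.
From the singleton clause (y_43), y_43 = True.
That conflicts with the unit clause (¬y_43).
Both values of y_21 lead to a conflict.
That branch fails; take y_12 = False instead.
From the singleton clause (y_13), y_13 = True.
From the singleton clause (¬y_23), y_23 = False.
From the singleton clause (¬y_33), y_33 = False.
From the singleton clause (¬y_43), y_43 = False.
Suppose y_21 = True.
From the singleton clause (¬y_31), y_31 = False.
From the singleton clause (y_32), y_32 = True.
From the singleton clause (¬y_41), y_41 = False.
From the singleton clause (y_42), y_42 = True.
That conflicts with the unit clause (¬y_42).
That branch fails; take y_21 = False instead.
From the singleton clause (y_22), y_22 = True.
From the singleton clause (¬y_32), y_32 = False.
From the singleton clause (y_31), y_31 = True.
From the singleton clause (¬y_41), y_41 = False.
From the singleton clause (y_42), y_42 = True.
That conflicts with the unit clause (¬y_42).
Both values of y_21 lead to a conflict.
Both values of y_12 lead to a conflict.
That branch fails; take y_11 = True instead.
From the singleton clause (¬y_21), y_21 = False.
From the singleton clause (¬y_31), y_31 = False.
From the singleton clause (¬y_41), y_41 = False.
Suppose y_22 = True.
From the singleton clause (¬y_12), y_12 = False.
From the singleton clause (¬y_32), y_32 = False.
From the singleton clause (y_33), y_33 = True.
From the singleton clause (¬y_42), y_42 = False.
From the singleton clause (y_43), y_43 = True.
That conflicts with the unit clause (¬y_43).
That branch fails; take y_22 = False instead.
From the singleton clause (y_23), y_23 = True.
From the singleton clause (¬y_13), y_13 = False.
From the singleton clause (¬y_33), y_33 = False.
From the singleton clause (y_32), y_32 = True.
From the singleton clause (¬y_12), y_12 = False.
From the singleton clause (¬y_42), y_42 = False.
From the singleton clause (y_43), y_43 = True.
That conflicts with the unit clause (¬y_43).
Both values of y_22 lead to a conflict.
Both values of y_11 lead to a conflict.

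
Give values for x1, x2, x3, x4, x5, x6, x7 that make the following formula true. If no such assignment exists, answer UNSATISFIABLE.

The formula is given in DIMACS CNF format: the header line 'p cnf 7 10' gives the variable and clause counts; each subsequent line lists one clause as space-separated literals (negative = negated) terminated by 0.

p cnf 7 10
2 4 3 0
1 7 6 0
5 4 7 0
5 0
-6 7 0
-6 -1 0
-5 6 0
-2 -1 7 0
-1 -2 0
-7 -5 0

UNSATISFIABLE

(x5) alone gives x5 = True.
(x6) alone gives x6 = True.
(x7) alone gives x7 = True.
But (¬x7) is also a unit clause — contradiction.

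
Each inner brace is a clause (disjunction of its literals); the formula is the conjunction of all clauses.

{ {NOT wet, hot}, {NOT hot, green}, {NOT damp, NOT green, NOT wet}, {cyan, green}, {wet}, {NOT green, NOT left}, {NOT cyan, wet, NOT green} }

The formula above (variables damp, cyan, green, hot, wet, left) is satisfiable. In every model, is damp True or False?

Suppose damp = true.
The clause (wet) is unit, so wet = true.
The clause (hot) is unit, so hot = true.
The clause (green) is unit, so green = true.
But (NOT green) is also a unit clause — contradiction.
So every satisfying assignment has damp = False.

False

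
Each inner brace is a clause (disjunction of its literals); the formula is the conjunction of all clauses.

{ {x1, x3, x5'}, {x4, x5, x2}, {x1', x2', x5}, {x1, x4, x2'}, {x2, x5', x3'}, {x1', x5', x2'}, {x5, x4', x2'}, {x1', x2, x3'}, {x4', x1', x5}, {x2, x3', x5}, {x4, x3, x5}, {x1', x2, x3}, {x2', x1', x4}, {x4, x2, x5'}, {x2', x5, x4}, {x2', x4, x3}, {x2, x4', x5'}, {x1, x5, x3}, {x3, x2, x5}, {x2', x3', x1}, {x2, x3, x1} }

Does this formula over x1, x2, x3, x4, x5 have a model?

Try x1 = 1.
Try x2 = 0.
From the singleton clause (x3'), x3 = 0.
But (x3) is also a unit clause — contradiction.
That branch fails; take x2 = 1 instead.
From the singleton clause (x5), x5 = 1.
But (x5') is also a unit clause — contradiction.
Neither x2 = 1 nor x2 = 0 works.
That branch fails; take x1 = 0 instead.
Try x3 = 1.
From the singleton clause (x2'), x2 = 0.
From the singleton clause (x5'), x5 = 0.
But (x5) is also a unit clause — contradiction.
That branch fails; take x3 = 0 instead.
From the singleton clause (x5'), x5 = 0.
But (x5) is also a unit clause — contradiction.
Neither x3 = 1 nor x3 = 0 works.
Neither x1 = 1 nor x1 = 0 works.
No assignment satisfies every clause.

No, unsatisfiable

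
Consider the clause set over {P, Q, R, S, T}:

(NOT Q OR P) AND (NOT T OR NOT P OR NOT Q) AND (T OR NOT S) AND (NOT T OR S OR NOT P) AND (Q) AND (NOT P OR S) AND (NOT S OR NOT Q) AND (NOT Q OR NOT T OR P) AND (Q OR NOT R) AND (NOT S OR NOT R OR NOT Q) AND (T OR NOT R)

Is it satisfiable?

(Q) alone gives Q = true.
(P) alone gives P = true.
(NOT T) alone gives T = false.
(NOT S) alone gives S = false.
But (S) is also a unit clause — contradiction.
No assignment satisfies every clause.

Unsatisfiable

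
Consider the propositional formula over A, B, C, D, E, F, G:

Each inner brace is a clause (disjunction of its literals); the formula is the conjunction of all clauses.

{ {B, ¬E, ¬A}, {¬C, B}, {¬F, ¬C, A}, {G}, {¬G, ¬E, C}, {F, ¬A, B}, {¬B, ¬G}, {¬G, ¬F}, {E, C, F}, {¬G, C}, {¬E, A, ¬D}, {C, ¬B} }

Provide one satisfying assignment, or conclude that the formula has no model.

UNSATISFIABLE

(G) alone gives G = True.
(¬B) alone gives B = False.
(¬C) alone gives C = False.
That conflicts with the unit clause (C).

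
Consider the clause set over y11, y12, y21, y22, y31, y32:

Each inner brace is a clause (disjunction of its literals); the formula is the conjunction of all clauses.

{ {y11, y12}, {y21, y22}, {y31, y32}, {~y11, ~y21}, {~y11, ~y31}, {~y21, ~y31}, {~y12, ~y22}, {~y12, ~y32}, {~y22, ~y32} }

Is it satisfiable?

No

Branch on y11: set y11 = 1.
The clause (~y21) is unit, so y21 = 0.
The clause (y22) is unit, so y22 = 1.
The clause (~y31) is unit, so y31 = 0.
The clause (y32) is unit, so y32 = 1.
But (~y32) is also a unit clause — contradiction.
That branch fails; take y11 = 0 instead.
The clause (y12) is unit, so y12 = 1.
The clause (~y22) is unit, so y22 = 0.
The clause (y21) is unit, so y21 = 1.
The clause (~y31) is unit, so y31 = 0.
The clause (y32) is unit, so y32 = 1.
But (~y32) is also a unit clause — contradiction.
Either choice for y11 ends in contradiction.
No assignment satisfies every clause.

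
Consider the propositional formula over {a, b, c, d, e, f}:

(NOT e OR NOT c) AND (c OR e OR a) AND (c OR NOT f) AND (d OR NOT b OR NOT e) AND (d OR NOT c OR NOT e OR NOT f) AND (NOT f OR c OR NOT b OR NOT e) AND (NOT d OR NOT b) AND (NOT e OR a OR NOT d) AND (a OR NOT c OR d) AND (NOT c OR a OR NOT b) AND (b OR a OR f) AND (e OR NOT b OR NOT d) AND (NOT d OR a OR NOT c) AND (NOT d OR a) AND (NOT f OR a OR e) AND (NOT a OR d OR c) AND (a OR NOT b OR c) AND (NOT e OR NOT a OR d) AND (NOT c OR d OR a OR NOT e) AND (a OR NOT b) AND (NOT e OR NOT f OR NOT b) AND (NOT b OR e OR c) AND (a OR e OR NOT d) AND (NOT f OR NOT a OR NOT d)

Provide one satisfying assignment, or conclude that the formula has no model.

Try e = false.
Try c = true.
Try d = false.
(a) alone gives a = true.
All clauses hold; b, f can take either value.

a ↦ true, b ↦ true, c ↦ true, d ↦ false, e ↦ false, f ↦ true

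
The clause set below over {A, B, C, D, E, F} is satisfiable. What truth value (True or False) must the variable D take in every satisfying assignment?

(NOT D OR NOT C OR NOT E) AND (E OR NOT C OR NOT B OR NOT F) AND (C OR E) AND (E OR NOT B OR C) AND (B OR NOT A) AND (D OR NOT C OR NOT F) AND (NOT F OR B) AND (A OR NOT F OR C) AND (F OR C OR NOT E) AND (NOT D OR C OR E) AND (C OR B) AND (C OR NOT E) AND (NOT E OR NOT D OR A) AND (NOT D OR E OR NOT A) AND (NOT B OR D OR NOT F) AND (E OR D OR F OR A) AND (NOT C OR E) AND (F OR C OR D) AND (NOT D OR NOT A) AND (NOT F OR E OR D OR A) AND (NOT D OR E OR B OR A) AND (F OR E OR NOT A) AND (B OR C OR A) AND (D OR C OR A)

False

Suppose D = true.
Unit clause (NOT A) forces A = false.
Unit clause (NOT E) forces E = false.
Unit clause (C) forces C = true.
Now (NOT C) is unsatisfied and unit — conflict.
So every satisfying assignment has D = False.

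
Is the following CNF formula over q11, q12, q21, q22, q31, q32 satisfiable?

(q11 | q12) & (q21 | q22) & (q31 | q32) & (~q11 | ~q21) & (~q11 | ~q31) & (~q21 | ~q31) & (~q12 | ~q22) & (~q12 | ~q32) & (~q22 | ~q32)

Case q11 = 1:
From the singleton clause (~q21), q21 = 0.
From the singleton clause (q22), q22 = 1.
From the singleton clause (~q31), q31 = 0.
From the singleton clause (q32), q32 = 1.
But (~q32) is also a unit clause — contradiction.
Backtrack on q11: now try q11 = 0.
From the singleton clause (q12), q12 = 1.
From the singleton clause (~q22), q22 = 0.
From the singleton clause (q21), q21 = 1.
From the singleton clause (~q31), q31 = 0.
From the singleton clause (q32), q32 = 1.
But (~q32) is also a unit clause — contradiction.
Both values of q11 lead to a conflict.
No assignment satisfies every clause.

No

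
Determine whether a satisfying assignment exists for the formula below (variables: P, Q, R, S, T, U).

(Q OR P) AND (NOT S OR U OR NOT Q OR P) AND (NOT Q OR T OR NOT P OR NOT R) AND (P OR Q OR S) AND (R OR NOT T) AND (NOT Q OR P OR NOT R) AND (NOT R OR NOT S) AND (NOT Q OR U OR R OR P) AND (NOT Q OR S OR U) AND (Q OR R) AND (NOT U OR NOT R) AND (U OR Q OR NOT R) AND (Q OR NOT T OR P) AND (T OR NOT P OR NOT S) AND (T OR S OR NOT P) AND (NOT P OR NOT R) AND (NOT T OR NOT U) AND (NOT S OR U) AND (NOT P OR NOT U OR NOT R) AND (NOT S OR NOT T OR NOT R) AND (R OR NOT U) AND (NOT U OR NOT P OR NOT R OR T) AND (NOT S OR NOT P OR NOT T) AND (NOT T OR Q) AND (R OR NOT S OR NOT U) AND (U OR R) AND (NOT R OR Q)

Unsatisfiable

Try Q = true.
Try R = true.
Unit clause (P) forces P = true.
But (NOT P) is also a unit clause — contradiction.
Undo R and try R = false.
Unit clause (NOT T) forces T = false.
Unit clause (NOT U) forces U = false.
But (U) is also a unit clause — contradiction.
Neither R = true nor R = false works.
Undo Q and try Q = false.
Unit clause (P) forces P = true.
Unit clause (R) forces R = true.
But (NOT R) is also a unit clause — contradiction.
Neither Q = true nor Q = false works.
No assignment satisfies every clause.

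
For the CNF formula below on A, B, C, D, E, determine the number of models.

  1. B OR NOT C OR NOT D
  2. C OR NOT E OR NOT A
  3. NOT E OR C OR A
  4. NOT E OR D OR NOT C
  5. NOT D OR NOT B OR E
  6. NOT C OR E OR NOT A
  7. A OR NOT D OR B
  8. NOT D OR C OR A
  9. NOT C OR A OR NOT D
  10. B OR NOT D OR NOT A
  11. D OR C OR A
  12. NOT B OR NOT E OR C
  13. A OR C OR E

5

There are 2^5 = 32 truth assignments over (A, B, C, D, E).
Split on B. With B = true, the clauses containing B are satisfied and NOT B drops from the rest; 3 of the 2^4 = 16 assignments to the other variables satisfy what remains.
With B = false, by the same count on the reduced clause set, 2 assignments work.
(One model: A=F, B=F, C=T, D=F, E=F.)
Total: 3 + 2 = 5.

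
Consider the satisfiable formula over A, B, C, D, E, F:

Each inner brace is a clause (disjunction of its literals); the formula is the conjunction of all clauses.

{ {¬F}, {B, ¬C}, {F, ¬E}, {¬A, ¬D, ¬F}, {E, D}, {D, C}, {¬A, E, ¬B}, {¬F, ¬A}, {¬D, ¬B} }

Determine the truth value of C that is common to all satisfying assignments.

Suppose C = True.
From the singleton clause (¬F), F = False.
From the singleton clause (B), B = True.
From the singleton clause (¬E), E = False.
From the singleton clause (D), D = True.
That conflicts with the unit clause (¬D).
So every satisfying assignment has C = False.

False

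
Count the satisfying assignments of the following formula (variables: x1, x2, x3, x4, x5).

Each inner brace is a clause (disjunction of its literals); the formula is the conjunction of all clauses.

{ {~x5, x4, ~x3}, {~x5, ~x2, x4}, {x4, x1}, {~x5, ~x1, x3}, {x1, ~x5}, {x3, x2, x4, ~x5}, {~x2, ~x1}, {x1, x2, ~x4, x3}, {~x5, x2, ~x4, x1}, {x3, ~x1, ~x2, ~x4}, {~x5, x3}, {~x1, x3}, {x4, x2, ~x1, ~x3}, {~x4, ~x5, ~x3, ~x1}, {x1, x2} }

There are 2^5 = 32 truth assignments over (x1, x2, x3, x4, x5).
Split on x2. With x2 = 1, the clauses containing x2 are satisfied and ~x2 drops from the rest; 2 of the 2^4 = 16 assignments to the other variables satisfy what remains.
With x2 = 0, by the same count on the reduced clause set, 1 assignment works.
Total: 2 + 1 = 3.

3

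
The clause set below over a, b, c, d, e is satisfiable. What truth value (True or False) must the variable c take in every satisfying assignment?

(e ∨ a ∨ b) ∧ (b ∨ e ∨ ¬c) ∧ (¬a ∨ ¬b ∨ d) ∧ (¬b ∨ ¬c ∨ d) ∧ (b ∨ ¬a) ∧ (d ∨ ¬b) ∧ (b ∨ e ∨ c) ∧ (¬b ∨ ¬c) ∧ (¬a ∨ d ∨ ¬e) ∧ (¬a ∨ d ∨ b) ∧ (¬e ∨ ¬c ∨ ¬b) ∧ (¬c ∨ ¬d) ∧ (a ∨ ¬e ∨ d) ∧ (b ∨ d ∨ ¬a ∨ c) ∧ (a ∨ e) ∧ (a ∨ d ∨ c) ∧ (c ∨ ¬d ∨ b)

False

Suppose c = True.
(¬b) alone gives b = False.
(e) alone gives e = True.
(¬a) alone gives a = False.
(¬d) alone gives d = False.
Now (d) is unsatisfied and unit — conflict.
So every satisfying assignment has c = False.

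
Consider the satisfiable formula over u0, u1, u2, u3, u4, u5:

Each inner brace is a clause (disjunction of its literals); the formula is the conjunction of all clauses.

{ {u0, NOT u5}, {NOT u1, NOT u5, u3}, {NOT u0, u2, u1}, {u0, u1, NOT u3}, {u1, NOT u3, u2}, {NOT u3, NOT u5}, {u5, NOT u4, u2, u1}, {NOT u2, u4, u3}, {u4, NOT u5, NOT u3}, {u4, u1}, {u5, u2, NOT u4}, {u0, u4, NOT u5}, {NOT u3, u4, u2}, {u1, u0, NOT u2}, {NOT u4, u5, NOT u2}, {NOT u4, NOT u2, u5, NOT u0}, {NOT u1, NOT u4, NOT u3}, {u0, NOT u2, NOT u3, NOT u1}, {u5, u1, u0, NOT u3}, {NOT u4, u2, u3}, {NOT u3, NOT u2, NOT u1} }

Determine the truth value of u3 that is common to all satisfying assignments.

Suppose u3 = true.
(NOT u5) alone gives u5 = false.
Branch on u0: set u0 = true.
Branch on u2: set u2 = true.
(NOT u4) alone gives u4 = false.
(u1) alone gives u1 = true.
That conflicts with the unit clause (NOT u1).
So u2 must be the other value — set u2 = false.
(u1) alone gives u1 = true.
(NOT u4) alone gives u4 = false.
That conflicts with the unit clause (u4).
Neither u2 = true nor u2 = false works.
So u0 must be the other value — set u0 = false.
(u1) alone gives u1 = true.
(NOT u4) alone gives u4 = false.
(u2) alone gives u2 = true.
That conflicts with the unit clause (NOT u2).
Neither u0 = true nor u0 = false works.
So every satisfying assignment has u3 = False.

False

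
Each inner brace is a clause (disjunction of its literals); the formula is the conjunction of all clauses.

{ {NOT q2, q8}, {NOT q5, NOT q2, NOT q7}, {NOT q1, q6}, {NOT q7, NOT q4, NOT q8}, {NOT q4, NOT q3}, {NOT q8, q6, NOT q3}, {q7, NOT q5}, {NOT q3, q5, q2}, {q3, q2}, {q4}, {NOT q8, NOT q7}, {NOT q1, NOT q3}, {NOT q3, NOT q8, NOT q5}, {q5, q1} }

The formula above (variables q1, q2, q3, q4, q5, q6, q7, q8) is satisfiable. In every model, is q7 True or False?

Suppose q7 = true.
From the singleton clause (q4), q4 = true.
From the singleton clause (NOT q8), q8 = false.
From the singleton clause (NOT q2), q2 = false.
From the singleton clause (NOT q3), q3 = false.
But (q3) is also a unit clause — contradiction.
So every satisfying assignment has q7 = False.

False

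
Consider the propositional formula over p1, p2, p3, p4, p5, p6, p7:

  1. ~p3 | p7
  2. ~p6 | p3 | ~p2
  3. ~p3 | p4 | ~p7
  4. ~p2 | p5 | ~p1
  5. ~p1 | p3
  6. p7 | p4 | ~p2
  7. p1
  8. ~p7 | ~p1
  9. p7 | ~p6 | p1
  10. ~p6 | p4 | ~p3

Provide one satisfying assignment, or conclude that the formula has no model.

Unit clause (p1) forces p1 = 1.
Unit clause (p3) forces p3 = 1.
Unit clause (p7) forces p7 = 1.
That conflicts with the unit clause (~p7).

UNSATISFIABLE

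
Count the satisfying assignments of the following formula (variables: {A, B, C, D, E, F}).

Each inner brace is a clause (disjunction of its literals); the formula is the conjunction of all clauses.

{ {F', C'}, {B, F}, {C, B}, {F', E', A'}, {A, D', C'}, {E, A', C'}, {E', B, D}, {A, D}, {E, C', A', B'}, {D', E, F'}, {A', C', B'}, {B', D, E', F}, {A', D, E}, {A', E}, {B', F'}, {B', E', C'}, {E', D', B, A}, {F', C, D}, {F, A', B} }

3

There are 2^6 = 64 truth assignments over (A, B, C, D, E, F).
Split on A. With A = 1, the clauses containing A are satisfied and A' drops from the rest; 1 of the 2^5 = 32 assignments to the other variables satisfy what remains.
With A = 0, by the same count on the reduced clause set, 2 assignments work.
(One model: A=F, B=T, C=F, D=T, E=F, F=F.)
Total: 1 + 2 = 3.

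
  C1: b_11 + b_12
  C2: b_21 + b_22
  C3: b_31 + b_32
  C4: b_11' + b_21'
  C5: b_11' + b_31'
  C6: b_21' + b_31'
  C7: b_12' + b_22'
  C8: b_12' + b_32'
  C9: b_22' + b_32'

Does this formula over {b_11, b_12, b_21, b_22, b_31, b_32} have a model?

No

Branch on b_11: set b_11 = 1.
From the singleton clause (b_21'), b_21 = 0.
From the singleton clause (b_22), b_22 = 1.
From the singleton clause (b_31'), b_31 = 0.
From the singleton clause (b_32), b_32 = 1.
That conflicts with the unit clause (b_32').
That branch fails; take b_11 = 0 instead.
From the singleton clause (b_12), b_12 = 1.
From the singleton clause (b_22'), b_22 = 0.
From the singleton clause (b_21), b_21 = 1.
From the singleton clause (b_31'), b_31 = 0.
From the singleton clause (b_32), b_32 = 1.
That conflicts with the unit clause (b_32').
Neither b_11 = 1 nor b_11 = 0 works.
No assignment satisfies every clause.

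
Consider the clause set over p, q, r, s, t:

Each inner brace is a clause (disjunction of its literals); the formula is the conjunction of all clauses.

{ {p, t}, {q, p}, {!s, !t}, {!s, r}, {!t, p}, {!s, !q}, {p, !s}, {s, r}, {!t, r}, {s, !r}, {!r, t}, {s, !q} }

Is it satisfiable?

No

Suppose p = true.
Suppose s = false.
(r) alone gives r = true.
But (!r) is also a unit clause — contradiction.
So s must be the other value — set s = true.
(!t) alone gives t = false.
(r) alone gives r = true.
But (!r) is also a unit clause — contradiction.
Both values of s lead to a conflict.
So p must be the other value — set p = false.
(t) alone gives t = true.
But (!t) is also a unit clause — contradiction.
Both values of p lead to a conflict.
No assignment satisfies every clause.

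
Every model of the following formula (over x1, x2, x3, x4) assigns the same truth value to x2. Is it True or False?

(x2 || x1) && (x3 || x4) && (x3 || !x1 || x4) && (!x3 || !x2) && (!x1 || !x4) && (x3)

False

Suppose x2 = true.
The clause (!x3) is unit, so x3 = false.
That conflicts with the unit clause (x3).
So every satisfying assignment has x2 = False.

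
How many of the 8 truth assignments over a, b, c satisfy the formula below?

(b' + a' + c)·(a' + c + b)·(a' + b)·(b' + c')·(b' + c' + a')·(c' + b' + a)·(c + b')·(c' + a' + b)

There are 2^3 = 8 truth assignments over (a, b, c).
Split on b. With b = 1, the clauses containing b are satisfied and b' drops from the rest; 0 of the 2^2 = 4 assignments to the other variables satisfy what remains.
With b = 0, by the same count on the reduced clause set, 2 assignments work.
Total: 0 + 2 = 2.

2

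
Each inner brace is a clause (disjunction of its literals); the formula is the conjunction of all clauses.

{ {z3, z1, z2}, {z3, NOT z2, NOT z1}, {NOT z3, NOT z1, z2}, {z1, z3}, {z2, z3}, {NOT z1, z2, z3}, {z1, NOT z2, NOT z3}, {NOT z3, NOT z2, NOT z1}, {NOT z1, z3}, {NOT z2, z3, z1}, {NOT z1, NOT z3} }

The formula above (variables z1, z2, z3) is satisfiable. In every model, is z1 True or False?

Suppose z1 = true.
Unit clause (z3) forces z3 = true.
Now (NOT z3) is unsatisfied and unit — conflict.
So every satisfying assignment has z1 = False.

False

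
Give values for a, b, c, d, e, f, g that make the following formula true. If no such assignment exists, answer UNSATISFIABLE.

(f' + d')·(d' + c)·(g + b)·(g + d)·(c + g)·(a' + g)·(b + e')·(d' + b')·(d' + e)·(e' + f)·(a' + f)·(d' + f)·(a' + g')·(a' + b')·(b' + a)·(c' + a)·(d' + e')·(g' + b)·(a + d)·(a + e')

UNSATISFIABLE

Case f = 0:
Unit clause (e') forces e = 0.
Unit clause (d') forces d = 0.
Unit clause (g) forces g = 1.
Unit clause (a') forces a = 0.
Now (a) is unsatisfied and unit — conflict.
That branch fails; take f = 1 instead.
Unit clause (d') forces d = 0.
Unit clause (g) forces g = 1.
Unit clause (a') forces a = 0.
Now (a) is unsatisfied and unit — conflict.
Either choice for f ends in contradiction.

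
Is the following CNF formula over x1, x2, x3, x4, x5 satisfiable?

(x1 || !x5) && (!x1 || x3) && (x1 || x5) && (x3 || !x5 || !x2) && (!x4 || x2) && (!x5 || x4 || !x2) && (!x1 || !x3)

Suppose x1 = true.
Unit clause (x3) forces x3 = true.
But (!x3) is also a unit clause — contradiction.
So x1 must be the other value — set x1 = false.
Unit clause (!x5) forces x5 = false.
But (x5) is also a unit clause — contradiction.
Neither x1 = true nor x1 = false works.
No assignment satisfies every clause.

No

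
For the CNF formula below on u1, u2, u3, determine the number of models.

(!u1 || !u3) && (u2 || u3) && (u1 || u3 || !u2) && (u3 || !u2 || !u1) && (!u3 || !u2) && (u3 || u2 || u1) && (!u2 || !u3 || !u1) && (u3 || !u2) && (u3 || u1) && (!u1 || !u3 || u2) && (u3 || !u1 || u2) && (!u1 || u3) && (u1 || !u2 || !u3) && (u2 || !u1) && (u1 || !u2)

1

There are 2^3 = 8 truth assignments over (u1, u2, u3).
Check each against the 15 clauses (columns in the order u1, u2, u3):
  F F F  ✗ fails (u2 || u3)
  F F T  ✓ satisfies all
  F T F  ✗ fails (u1 || u3 || !u2)
  F T T  ✗ fails (!u3 || !u2)
  T F F  ✗ fails (u2 || u3)
  T F T  ✗ fails (!u1 || !u3)
  T T F  ✗ fails (u3 || !u2 || !u1)
  T T T  ✗ fails (!u1 || !u3)
1 of the 8 rows is a model.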